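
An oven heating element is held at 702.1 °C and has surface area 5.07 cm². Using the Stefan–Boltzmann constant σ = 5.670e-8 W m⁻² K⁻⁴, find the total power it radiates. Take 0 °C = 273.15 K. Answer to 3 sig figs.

P ≈ 26.0 W

T = 702.1 °C + 273.15 = 975.25 K.
Area A = 5.07 cm² = 5.07×10⁻⁴ m².
P = σAT⁴ = 5.670×10⁻⁸ × 5.07×10⁻⁴ × (975.25)⁴ = 26.0 W.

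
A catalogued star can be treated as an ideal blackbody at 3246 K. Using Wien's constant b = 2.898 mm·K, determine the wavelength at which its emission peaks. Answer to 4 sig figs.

λ_max ≈ 892.8 nm

Wien's displacement law: λ_max = b/T = (2.898×10⁻³ m·K)/(3246 K) = 8.9279×10⁻⁷ m.
That is 892.8 nm, in the infrared range.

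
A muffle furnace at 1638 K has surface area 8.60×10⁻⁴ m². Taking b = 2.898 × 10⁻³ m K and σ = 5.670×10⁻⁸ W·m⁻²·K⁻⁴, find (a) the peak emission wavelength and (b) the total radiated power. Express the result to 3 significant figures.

(a) λ_max = b/T = 2.898×10⁻³/1638 = 1.769×10⁻⁶ m = 1.77 μm.
Area A = 8.60×10⁻⁴ m².
(b) P = σAT⁴ = 5.670×10⁻⁸×8.60×10⁻⁴×(1638)⁴ = 351 W.

λ_max ≈ 1.77 μm; P ≈ 351 W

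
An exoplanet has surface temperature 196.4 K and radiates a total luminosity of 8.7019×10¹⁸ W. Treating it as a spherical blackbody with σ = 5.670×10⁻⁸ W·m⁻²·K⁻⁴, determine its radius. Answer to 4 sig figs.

R ≈ 9.060×10⁷ m

L = 4πR²σT⁴ ⇒ R = √(L/(4πσT⁴)).
σT⁴ = 84.3624 W/m², so R = √(8.7019×10¹⁸/(4π×84.3624)) = 9.060×10⁷ m.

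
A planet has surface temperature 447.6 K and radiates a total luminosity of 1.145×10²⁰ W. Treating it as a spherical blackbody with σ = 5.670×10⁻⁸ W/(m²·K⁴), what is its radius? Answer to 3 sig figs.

R ≈ 6.33×10⁷ m

L = 4πR²σT⁴ ⇒ R = √(L/(4πσT⁴)).
σT⁴ = 2275.85 W/m², so R = √(1.145×10²⁰/(4π×2275.85)) = 6.33×10⁷ m.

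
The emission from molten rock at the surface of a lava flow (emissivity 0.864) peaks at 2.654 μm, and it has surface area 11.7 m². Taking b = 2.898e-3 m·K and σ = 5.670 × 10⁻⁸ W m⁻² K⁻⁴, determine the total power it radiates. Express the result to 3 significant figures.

P ≈ 8.15×10⁵ W

Wien's law: T = b/λ_max = 2.898×10⁻³/2.654×10⁻⁶ = 1091.94 K.
Area A = 11.7 m².
Then P = εσAT⁴ = 0.864×5.670×10⁻⁸×11.7×(1091.94)⁴ = 8.15×10⁵ W.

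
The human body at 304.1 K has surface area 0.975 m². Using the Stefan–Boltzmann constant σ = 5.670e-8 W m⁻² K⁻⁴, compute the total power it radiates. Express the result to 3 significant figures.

Area A = 0.975 m².
P = σAT⁴ = 5.670×10⁻⁸ × 0.975 × (304.1)⁴ = 473 W.

P ≈ 473 W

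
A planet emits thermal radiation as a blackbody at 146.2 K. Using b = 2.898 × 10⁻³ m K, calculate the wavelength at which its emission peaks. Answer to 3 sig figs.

Wien's displacement law: λ_max = b/T = (2.898×10⁻³ m·K)/(146.2 K) = 1.982×10⁻⁵ m.
That is 19.8 μm, in the infrared range.

λ_max ≈ 19.8 μm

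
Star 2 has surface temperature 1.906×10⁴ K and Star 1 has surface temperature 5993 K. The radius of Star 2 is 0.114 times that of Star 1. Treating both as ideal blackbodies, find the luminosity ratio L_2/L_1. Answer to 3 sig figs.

L ∝ R²T⁴, so L_2/L_1 = (R_2/R_1)²(T_2/T_1)⁴ = (0.114)² × (1.906×10⁴/5993)⁴ = 0.012996 × 102.309 = 1.33.

L_2/L_1 ≈ 1.33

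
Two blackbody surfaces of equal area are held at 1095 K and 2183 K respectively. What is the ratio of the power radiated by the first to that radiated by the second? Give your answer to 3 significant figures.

With equal areas, P₁/P₂ = (T₁/T₂)⁴ = (1095/2183)⁴ = 0.0633.

P₁/P₂ ≈ 0.0633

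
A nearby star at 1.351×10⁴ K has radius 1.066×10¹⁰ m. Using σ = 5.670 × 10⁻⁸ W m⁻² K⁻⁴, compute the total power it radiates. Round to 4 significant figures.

Surface area A = 4πR² = 4π(1.066×10¹⁰ m)² = 1.42799×10²¹ m².
P = σAT⁴ = 5.670×10⁻⁸ × 1.42799×10²¹ × (1.351×10⁴)⁴ = 2.697×10³⁰ W.

P ≈ 2.697×10³⁰ W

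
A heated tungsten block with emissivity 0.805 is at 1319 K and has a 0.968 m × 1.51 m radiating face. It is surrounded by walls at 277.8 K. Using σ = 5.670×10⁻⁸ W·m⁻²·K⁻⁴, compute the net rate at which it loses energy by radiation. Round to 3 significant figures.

Net loss ≈ 2.02×10⁵ W

Area A = 0.968 × 1.51 = 1.46168 m².
Net radiated power P_net = εσA(T⁴ − T₀⁴) = 0.805×5.670×10⁻⁸×1.46168×(1319⁴ − 277.8⁴).
T⁴ − T₀⁴ = 3.02677×10¹² − 5.95565×10⁹ = 3.02081×10¹² K⁴, so P_net = 2.02×10⁵ W.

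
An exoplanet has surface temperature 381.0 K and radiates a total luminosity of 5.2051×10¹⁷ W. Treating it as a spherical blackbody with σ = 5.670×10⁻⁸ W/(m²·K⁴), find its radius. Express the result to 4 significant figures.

R ≈ 5.888×10⁶ m

L = 4πR²σT⁴ ⇒ R = √(L/(4πσT⁴)).
σT⁴ = 1194.77 W/m², so R = √(5.2051×10¹⁷/(4π×1194.77)) = 5.888×10⁶ m.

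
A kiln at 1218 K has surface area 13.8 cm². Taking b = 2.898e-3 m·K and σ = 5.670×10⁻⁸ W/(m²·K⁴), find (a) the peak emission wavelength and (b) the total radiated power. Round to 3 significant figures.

(a) λ_max = b/T = 2.898×10⁻³/1218 = 2.379×10⁻⁶ m = 2.38 μm.
Area A = 13.8 cm² = 1.38×10⁻³ m².
(b) P = σAT⁴ = 5.670×10⁻⁸×1.38×10⁻³×(1218)⁴ = 172 W.

λ_max ≈ 2.38 μm; P ≈ 172 W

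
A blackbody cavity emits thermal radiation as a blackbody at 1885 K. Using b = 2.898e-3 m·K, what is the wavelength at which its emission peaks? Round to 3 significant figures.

Wien's displacement law: λ_max = b/T = (2.898×10⁻³ m·K)/(1885 K) = 1.537×10⁻⁶ m.
That is 1.54×10³ nm, in the infrared range.

λ_max ≈ 1.54×10³ nm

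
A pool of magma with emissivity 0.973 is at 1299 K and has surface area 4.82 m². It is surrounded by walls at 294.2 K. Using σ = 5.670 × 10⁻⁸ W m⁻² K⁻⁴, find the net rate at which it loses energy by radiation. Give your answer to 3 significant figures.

Area A = 4.82 m².
Net radiated power P_net = εσA(T⁴ − T₀⁴) = 0.973×5.670×10⁻⁸×4.82×(1299⁴ − 294.2⁴).
T⁴ − T₀⁴ = 2.84732×10¹² − 7.49153×10⁹ = 2.83983×10¹² K⁴, so P_net = 7.55×10⁵ W.

Net loss ≈ 7.55×10⁵ W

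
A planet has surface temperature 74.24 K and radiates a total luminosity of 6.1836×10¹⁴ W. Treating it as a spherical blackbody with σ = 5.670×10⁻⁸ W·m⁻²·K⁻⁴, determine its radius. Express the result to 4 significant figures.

L = 4πR²σT⁴ ⇒ R = √(L/(4πσT⁴)).
σT⁴ = 1.72240 W/m², so R = √(6.1836×10¹⁴/(4π×1.72240)) = 5.345×10⁶ m.

R ≈ 5.345×10⁶ m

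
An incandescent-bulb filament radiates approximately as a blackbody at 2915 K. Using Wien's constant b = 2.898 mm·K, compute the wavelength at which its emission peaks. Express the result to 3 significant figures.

Wien's displacement law: λ_max = b/T = (2.898×10⁻³ m·K)/(2915 K) = 9.942×10⁻⁷ m.
That is 0.994 μm, in the infrared range.

λ_max ≈ 0.994 μm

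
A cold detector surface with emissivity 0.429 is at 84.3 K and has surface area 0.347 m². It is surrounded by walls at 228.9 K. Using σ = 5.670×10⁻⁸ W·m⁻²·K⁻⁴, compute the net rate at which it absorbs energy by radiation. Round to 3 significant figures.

Area A = 0.347 m².
Net radiated power P_net = εσA(T⁴ − T₀⁴) = 0.429×5.670×10⁻⁸×0.347×(84.3⁴ − 228.9⁴).
T⁴ − T₀⁴ = 5.05022×10⁷ − 2.74526×10⁹ = -2.69476×10⁹ K⁴, so P_net = -22.7 W — negative, meaning a net gain of 22.7 W.

Net gain ≈ 22.7 W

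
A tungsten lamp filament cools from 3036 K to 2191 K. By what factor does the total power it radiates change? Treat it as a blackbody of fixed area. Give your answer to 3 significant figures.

P ∝ T⁴, so P₂/P₁ = (T₂/T₁)⁴ = (2191/3036)⁴ = (0.721673)⁴ = 0.271.

P₂/P₁ ≈ 0.271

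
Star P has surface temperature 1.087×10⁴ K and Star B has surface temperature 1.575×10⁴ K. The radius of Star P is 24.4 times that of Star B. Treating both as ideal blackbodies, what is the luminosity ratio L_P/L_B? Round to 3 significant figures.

L ∝ R²T⁴, so L_P/L_B = (R_P/R_B)²(T_P/T_B)⁴ = (24.4)² × (1.087×10⁴/1.575×10⁴)⁴ = 595.36 × 0.226880 = 135.

L_P/L_B ≈ 135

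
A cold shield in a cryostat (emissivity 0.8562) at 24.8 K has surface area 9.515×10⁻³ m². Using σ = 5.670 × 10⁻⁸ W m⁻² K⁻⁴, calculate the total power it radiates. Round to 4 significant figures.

Area A = 9.515×10⁻³ m².
P = εσAT⁴ = 0.8562 × 5.670×10⁻⁸ × 9.515×10⁻³ × (24.8)⁴ = 1.747×10⁻⁴ W.

P ≈ 1.747×10⁻⁴ W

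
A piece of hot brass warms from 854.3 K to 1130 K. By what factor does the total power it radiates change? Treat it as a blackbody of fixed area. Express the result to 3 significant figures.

P ∝ T⁴, so P₂/P₁ = (T₂/T₁)⁴ = (1130/854.3)⁴ = (1.32272)⁴ = 3.06.

P₂/P₁ ≈ 3.06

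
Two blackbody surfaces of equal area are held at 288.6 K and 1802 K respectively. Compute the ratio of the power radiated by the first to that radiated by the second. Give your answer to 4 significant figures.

With equal areas, P₁/P₂ = (T₁/T₂)⁴ = (288.6/1802)⁴ = 6.579×10⁻⁴.

P₁/P₂ ≈ 6.579×10⁻⁴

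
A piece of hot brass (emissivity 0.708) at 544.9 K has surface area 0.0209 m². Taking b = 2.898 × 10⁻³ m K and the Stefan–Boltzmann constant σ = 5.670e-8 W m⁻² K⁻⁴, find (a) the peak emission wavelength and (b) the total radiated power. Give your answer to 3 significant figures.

(a) λ_max = b/T = 2.898×10⁻³/544.9 = 5.318×10⁻⁶ m = 5.32 μm.
Area A = 0.0209 m².
(b) P = εσAT⁴ = 0.708×5.670×10⁻⁸×0.0209×(544.9)⁴ = 74.0 W.

λ_max ≈ 5.32 μm; P ≈ 74.0 W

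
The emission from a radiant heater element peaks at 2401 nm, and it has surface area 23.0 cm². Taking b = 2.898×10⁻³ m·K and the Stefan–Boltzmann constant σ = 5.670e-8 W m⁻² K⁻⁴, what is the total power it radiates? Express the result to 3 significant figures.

Wien's law: T = b/λ_max = 2.898×10⁻³/2.401×10⁻⁶ = 1207.00 K.
Area A = 23.0 cm² = 2.30×10⁻³ m².
Then P = σAT⁴ = 5.670×10⁻⁸×2.30×10⁻³×(1207.00)⁴ = 277 W.

P ≈ 277 W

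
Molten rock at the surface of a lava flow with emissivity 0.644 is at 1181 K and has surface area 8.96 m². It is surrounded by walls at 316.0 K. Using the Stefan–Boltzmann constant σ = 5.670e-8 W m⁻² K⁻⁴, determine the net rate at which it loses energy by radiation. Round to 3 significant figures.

Area A = 8.96 m².
Net radiated power P_net = εσA(T⁴ − T₀⁴) = 0.644×5.670×10⁻⁸×8.96×(1181⁴ − 316.0⁴).
T⁴ − T₀⁴ = 1.94536×10¹² − 9.97122×10⁹ = 1.93539×10¹² K⁴, so P_net = 6.33×10⁵ W.

Net loss ≈ 6.33×10⁵ W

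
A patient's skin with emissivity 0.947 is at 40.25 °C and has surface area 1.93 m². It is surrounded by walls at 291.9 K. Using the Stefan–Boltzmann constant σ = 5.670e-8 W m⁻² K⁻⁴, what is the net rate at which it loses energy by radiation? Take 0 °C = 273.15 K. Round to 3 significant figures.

T = 40.25 °C + 273.15 = 313.40 K.
Area A = 1.93 m².
Net radiated power P_net = εσA(T⁴ − T₀⁴) = 0.947×5.670×10⁻⁸×1.93×(313.40⁴ − 291.9⁴).
T⁴ − T₀⁴ = 9.64708×10⁹ − 7.26000×10⁹ = 2.38708×10⁹ K⁴, so P_net = 247 W.

Net loss ≈ 247 W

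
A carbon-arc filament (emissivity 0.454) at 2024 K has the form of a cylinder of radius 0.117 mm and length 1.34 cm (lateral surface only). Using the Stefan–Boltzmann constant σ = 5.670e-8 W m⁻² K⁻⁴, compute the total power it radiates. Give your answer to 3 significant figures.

P ≈ 4.26 W

Lateral area A = 2πrL = 2π×1.17×10⁻⁴×0.0134 = 9.85078×10⁻⁶ m².
P = εσAT⁴ = 0.454 × 5.670×10⁻⁸ × 9.85078×10⁻⁶ × (2024)⁴ = 4.26 W.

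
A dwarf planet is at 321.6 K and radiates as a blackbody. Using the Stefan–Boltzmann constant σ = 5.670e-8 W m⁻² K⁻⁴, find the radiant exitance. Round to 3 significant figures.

Stefan–Boltzmann: I = σT⁴ = 5.670×10⁻⁸ × (321.6)⁴ = 607 W/m².

I ≈ 607 W/m²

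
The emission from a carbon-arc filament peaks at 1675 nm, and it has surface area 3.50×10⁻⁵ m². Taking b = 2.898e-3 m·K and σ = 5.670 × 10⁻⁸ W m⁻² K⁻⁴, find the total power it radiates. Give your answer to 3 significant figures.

Wien's law: T = b/λ_max = 2.898×10⁻³/1.675×10⁻⁶ = 1730.15 K.
Area A = 3.50×10⁻⁵ m².
Then P = σAT⁴ = 5.670×10⁻⁸×3.50×10⁻⁵×(1730.15)⁴ = 17.8 W.

P ≈ 17.8 W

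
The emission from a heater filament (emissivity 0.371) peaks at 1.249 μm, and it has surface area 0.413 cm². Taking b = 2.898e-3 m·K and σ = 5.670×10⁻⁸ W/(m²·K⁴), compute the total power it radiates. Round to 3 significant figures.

P ≈ 25.2 W

Wien's law: T = b/λ_max = 2.898×10⁻³/1.249×10⁻⁶ = 2320.26 K.
Area A = 0.413 cm² = 4.13×10⁻⁵ m².
Then P = εσAT⁴ = 0.371×5.670×10⁻⁸×4.13×10⁻⁵×(2320.26)⁴ = 25.2 W.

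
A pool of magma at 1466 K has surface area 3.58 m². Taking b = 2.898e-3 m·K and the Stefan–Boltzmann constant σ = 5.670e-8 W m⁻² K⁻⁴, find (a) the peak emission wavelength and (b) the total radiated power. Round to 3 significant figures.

(a) λ_max = b/T = 2.898×10⁻³/1466 = 1.977×10⁻⁶ m = 1.98×10³ nm.
Area A = 3.58 m².
(b) P = σAT⁴ = 5.670×10⁻⁸×3.58×(1466)⁴ = 9.38×10⁵ W.

λ_max ≈ 1.98×10³ nm; P ≈ 9.38×10⁵ W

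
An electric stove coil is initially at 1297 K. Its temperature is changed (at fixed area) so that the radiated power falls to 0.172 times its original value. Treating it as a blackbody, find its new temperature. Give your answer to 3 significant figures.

T₂ ≈ 835 K

P ∝ T⁴, so T₂/T₁ = (P₂/P₁)^(1/4) = (0.172)^(1/4) = 0.643994.
T₂ = 1297 × 0.643994 = 835 K.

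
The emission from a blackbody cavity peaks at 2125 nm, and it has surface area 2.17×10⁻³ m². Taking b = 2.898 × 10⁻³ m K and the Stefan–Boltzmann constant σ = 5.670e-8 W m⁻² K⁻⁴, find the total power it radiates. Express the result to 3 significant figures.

Wien's law: T = b/λ_max = 2.898×10⁻³/2.125×10⁻⁶ = 1363.76 K.
Area A = 2.17×10⁻³ m².
Then P = σAT⁴ = 5.670×10⁻⁸×2.17×10⁻³×(1363.76)⁴ = 426 W.

P ≈ 426 W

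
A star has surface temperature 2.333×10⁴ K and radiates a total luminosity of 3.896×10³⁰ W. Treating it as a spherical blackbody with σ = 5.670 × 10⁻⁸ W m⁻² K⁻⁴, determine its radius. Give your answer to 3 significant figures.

L = 4πR²σT⁴ ⇒ R = √(L/(4πσT⁴)).
σT⁴ = 1.67974×10¹⁰ W/m², so R = √(3.896×10³⁰/(4π×1.67974×10¹⁰)) = 4.30×10⁹ m.

R ≈ 4.30×10⁹ m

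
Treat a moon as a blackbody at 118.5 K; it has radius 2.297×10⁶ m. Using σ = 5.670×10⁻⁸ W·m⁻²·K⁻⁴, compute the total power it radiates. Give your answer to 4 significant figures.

P ≈ 7.413×10¹⁴ W

Surface area A = 4πR² = 4π(2.297×10⁶ m)² = 6.63028×10¹³ m².
P = σAT⁴ = 5.670×10⁻⁸ × 6.63028×10¹³ × (118.5)⁴ = 7.413×10¹⁴ W.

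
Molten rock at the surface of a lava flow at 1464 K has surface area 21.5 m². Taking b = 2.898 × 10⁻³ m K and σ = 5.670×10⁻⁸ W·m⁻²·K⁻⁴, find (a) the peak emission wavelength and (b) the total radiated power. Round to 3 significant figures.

(a) λ_max = b/T = 2.898×10⁻³/1464 = 1.980×10⁻⁶ m = 1.98×10³ nm.
Area A = 21.5 m².
(b) P = σAT⁴ = 5.670×10⁻⁸×21.5×(1464)⁴ = 5.60×10⁶ W.

λ_max ≈ 1.98×10³ nm; P ≈ 5.60×10⁶ W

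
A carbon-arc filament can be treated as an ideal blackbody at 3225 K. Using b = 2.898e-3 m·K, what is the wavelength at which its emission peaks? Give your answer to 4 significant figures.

λ_max ≈ 898.6 nm

Wien's displacement law: λ_max = b/T = (2.898×10⁻³ m·K)/(3225 K) = 8.9860×10⁻⁷ m.
That is 898.6 nm, in the infrared range.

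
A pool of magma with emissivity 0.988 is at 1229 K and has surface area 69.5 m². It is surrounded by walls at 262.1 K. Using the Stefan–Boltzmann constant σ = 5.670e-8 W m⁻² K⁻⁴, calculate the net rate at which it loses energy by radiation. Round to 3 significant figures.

Area A = 69.5 m².
Net radiated power P_net = εσA(T⁴ − T₀⁴) = 0.988×5.670×10⁻⁸×69.5×(1229⁴ − 262.1⁴).
T⁴ − T₀⁴ = 2.28143×10¹² − 4.71920×10⁹ = 2.27671×10¹² K⁴, so P_net = 8.86×10⁶ W.

Net loss ≈ 8.86×10⁶ W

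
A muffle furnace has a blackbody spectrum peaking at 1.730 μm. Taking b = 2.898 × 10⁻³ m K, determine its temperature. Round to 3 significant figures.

Wien's law gives T = b/λ_max = (2.898×10⁻³ m·K)/(1.730×10⁻⁶ m) = 1.68×10³ K.

T ≈ 1.68×10³ K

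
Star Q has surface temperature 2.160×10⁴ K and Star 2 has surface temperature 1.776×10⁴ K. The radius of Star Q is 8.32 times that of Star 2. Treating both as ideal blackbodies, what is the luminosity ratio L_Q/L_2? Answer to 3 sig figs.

L ∝ R²T⁴, so L_Q/L_2 = (R_Q/R_2)²(T_Q/T_2)⁴ = (8.32)² × (2.160×10⁴/1.776×10⁴)⁴ = 69.2224 × 2.18798 = 151.

L_Q/L_2 ≈ 151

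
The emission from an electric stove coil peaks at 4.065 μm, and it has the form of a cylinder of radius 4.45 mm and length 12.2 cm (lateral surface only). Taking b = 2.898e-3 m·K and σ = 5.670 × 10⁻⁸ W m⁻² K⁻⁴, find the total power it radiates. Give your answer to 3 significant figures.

P ≈ 50.0 W

Wien's law: T = b/λ_max = 2.898×10⁻³/4.065×10⁻⁶ = 712.915 K.
Lateral area A = 2πrL = 2π×4.45×10⁻³×0.122 = 3.41114×10⁻³ m².
Then P = σAT⁴ = 5.670×10⁻⁸×3.41114×10⁻³×(712.915)⁴ = 50.0 W.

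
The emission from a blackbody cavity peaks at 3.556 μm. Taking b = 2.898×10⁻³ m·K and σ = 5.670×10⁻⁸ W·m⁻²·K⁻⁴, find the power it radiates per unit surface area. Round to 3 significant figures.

I ≈ 2.50×10⁴ W/m²

Wien's law: T = b/λ_max = 2.898×10⁻³/3.556×10⁻⁶ = 814.961 K.
Then I = σT⁴ = 5.670×10⁻⁸×(814.961)⁴ = 2.50×10⁴ W/m².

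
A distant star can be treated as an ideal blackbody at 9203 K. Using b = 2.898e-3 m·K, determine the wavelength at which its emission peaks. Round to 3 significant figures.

λ_max ≈ 315 nm

Wien's displacement law: λ_max = b/T = (2.898×10⁻³ m·K)/(9203 K) = 3.149×10⁻⁷ m.
That is 315 nm, in the ultraviolet range.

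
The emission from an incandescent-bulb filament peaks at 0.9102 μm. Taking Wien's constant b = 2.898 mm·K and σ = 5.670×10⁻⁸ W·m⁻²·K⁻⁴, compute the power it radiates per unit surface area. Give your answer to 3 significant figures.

I ≈ 5.83×10⁶ W/m²

Wien's law: T = b/λ_max = 2.898×10⁻³/9.102×10⁻⁷ = 3183.92 K.
Then I = σT⁴ = 5.670×10⁻⁸×(3183.92)⁴ = 5.83×10⁶ W/m².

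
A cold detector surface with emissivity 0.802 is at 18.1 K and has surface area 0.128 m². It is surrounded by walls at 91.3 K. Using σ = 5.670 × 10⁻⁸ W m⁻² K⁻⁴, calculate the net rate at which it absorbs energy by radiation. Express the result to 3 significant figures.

Net gain ≈ 0.404 W

Area A = 0.128 m².
Net radiated power P_net = εσA(T⁴ − T₀⁴) = 0.802×5.670×10⁻⁸×0.128×(18.1⁴ − 91.3⁴).
T⁴ − T₀⁴ = 1.07328×10⁵ − 6.94837×10⁷ = -6.93764×10⁷ K⁴, so P_net = -0.404 W — negative, meaning a net gain of 0.404 W.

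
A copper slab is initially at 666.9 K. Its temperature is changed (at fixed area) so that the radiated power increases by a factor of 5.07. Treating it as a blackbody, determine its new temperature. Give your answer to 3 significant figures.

T₂ ≈ 1.00×10³ K

P ∝ T⁴, so T₂/T₁ = (P₂/P₁)^(1/4) = (5.07)^(1/4) = 1.50056.
T₂ = 666.9 × 1.50056 = 1.00×10³ K.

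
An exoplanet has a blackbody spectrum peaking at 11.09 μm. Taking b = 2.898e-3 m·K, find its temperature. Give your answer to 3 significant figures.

Wien's law gives T = b/λ_max = (2.898×10⁻³ m·K)/(1.109×10⁻⁵ m) = 261 K.

T ≈ 261 K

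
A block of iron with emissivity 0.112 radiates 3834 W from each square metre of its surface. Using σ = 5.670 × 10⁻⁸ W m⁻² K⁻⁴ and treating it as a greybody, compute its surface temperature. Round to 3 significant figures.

T ≈ 881 K

I = εσT⁴, so T = (I/εσ)^(1/4) = (3834/(0.112×5.670×10⁻⁸))^(1/4) = 881 K.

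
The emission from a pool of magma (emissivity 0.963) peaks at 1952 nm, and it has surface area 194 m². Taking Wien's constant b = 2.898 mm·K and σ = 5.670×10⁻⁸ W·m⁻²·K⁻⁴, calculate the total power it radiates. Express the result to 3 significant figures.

Wien's law: T = b/λ_max = 2.898×10⁻³/1.952×10⁻⁶ = 1484.63 K.
Area A = 194 m².
Then P = εσAT⁴ = 0.963×5.670×10⁻⁸×194×(1484.63)⁴ = 5.15×10⁷ W.

P ≈ 5.15×10⁷ W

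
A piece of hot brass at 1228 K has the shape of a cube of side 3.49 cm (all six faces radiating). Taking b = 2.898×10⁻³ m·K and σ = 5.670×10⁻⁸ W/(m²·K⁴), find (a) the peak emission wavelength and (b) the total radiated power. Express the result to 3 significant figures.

(a) λ_max = b/T = 2.898×10⁻³/1228 = 2.360×10⁻⁶ m = 2.36×10³ nm.
Area A = 6s² = 6×(0.0349 m)² = 7.30806×10⁻³ m².
(b) P = σAT⁴ = 5.670×10⁻⁸×7.30806×10⁻³×(1228)⁴ = 942 W.

λ_max ≈ 2.36×10³ nm; P ≈ 942 W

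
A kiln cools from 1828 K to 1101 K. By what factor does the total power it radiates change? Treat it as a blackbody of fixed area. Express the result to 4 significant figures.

P ∝ T⁴, so P₂/P₁ = (T₂/T₁)⁴ = (1101/1828)⁴ = (0.602298)⁴ = 0.1316.

P₂/P₁ ≈ 0.1316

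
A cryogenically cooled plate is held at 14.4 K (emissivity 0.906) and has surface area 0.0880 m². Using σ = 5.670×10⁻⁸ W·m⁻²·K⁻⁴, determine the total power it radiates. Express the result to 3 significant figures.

P ≈ 1.94×10⁻⁴ W

Area A = 0.0880 m².
P = εσAT⁴ = 0.906 × 5.670×10⁻⁸ × 0.0880 × (14.4)⁴ = 1.94×10⁻⁴ W.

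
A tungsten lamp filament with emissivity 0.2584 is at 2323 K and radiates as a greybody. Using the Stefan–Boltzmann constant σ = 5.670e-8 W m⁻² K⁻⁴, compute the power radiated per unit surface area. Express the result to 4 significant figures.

Stefan–Boltzmann: I = εσT⁴ = 0.2584 × 5.670×10⁻⁸ × (2323)⁴ = 4.267×10⁵ W/m².

I ≈ 4.267×10⁵ W/m²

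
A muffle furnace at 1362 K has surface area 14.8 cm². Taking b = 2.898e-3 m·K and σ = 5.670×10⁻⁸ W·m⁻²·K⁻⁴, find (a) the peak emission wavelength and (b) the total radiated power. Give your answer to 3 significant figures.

λ_max ≈ 2.13 μm; P ≈ 289 W

(a) λ_max = b/T = 2.898×10⁻³/1362 = 2.128×10⁻⁶ m = 2.13 μm.
Area A = 14.8 cm² = 1.48×10⁻³ m².
(b) P = σAT⁴ = 5.670×10⁻⁸×1.48×10⁻³×(1362)⁴ = 289 W.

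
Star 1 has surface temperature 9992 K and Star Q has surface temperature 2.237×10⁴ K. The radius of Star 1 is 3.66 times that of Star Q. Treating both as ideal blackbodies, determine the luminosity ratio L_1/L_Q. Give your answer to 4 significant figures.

L_1/L_Q ≈ 0.5332

L ∝ R²T⁴, so L_1/L_Q = (R_1/R_Q)²(T_1/T_Q)⁴ = (3.66)² × (9992/2.237×10⁴)⁴ = 13.3956 × 0.0398057 = 0.5332.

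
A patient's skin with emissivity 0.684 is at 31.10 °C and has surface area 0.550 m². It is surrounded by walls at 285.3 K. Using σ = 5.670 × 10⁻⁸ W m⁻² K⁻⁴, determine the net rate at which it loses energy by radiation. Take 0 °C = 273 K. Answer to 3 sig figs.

T = 31.10 °C + 273 = 304.10 K.
Area A = 0.550 m².
Net radiated power P_net = εσA(T⁴ − T₀⁴) = 0.684×5.670×10⁻⁸×0.550×(304.10⁴ − 285.3⁴).
T⁴ − T₀⁴ = 8.55196×10⁹ − 6.62532×10⁹ = 1.92664×10⁹ K⁴, so P_net = 41.1 W.

Net loss ≈ 41.1 W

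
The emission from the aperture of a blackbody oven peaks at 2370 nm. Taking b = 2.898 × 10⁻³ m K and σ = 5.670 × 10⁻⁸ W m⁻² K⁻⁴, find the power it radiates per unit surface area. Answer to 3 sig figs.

Wien's law: T = b/λ_max = 2.898×10⁻³/2.370×10⁻⁶ = 1222.78 K.
Then I = σT⁴ = 5.670×10⁻⁸×(1222.78)⁴ = 1.27×10⁵ W/m².

I ≈ 1.27×10⁵ W/m²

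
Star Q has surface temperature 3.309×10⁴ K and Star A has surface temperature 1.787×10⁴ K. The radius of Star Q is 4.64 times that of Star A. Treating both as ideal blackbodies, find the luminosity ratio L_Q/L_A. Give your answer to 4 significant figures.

L_Q/L_A ≈ 253.1

L ∝ R²T⁴, so L_Q/L_A = (R_Q/R_A)²(T_Q/T_A)⁴ = (4.64)² × (3.309×10⁴/1.787×10⁴)⁴ = 21.5296 × 11.7568 = 253.1.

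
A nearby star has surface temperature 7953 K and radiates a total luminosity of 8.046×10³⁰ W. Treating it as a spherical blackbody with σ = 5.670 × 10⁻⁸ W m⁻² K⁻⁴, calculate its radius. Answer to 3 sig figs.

L = 4πR²σT⁴ ⇒ R = √(L/(4πσT⁴)).
σT⁴ = 2.26833×10⁸ W/m², so R = √(8.046×10³⁰/(4π×2.26833×10⁸)) = 5.31×10¹⁰ m.

R ≈ 5.31×10¹⁰ m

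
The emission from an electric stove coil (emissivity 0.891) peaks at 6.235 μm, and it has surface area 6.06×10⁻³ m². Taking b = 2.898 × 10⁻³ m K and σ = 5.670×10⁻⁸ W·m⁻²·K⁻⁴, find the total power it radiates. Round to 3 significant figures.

P ≈ 14.3 W

Wien's law: T = b/λ_max = 2.898×10⁻³/6.235×10⁻⁶ = 464.796 K.
Area A = 6.06×10⁻³ m².
Then P = εσAT⁴ = 0.891×5.670×10⁻⁸×6.06×10⁻³×(464.796)⁴ = 14.3 W.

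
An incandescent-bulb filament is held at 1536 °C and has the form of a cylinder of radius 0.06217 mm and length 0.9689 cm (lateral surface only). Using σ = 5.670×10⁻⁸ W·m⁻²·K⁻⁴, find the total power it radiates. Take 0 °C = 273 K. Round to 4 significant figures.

P ≈ 2.298 W

T = 1536 °C + 273 = 1809 K.
Lateral area A = 2πrL = 2π×6.217×10⁻⁵×9.689×10⁻³ = 3.78477×10⁻⁶ m².
P = σAT⁴ = 5.670×10⁻⁸ × 3.78477×10⁻⁶ × (1809)⁴ = 2.298 W.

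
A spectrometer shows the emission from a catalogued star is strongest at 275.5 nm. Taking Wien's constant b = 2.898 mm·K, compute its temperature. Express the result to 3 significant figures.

Wien's law gives T = b/λ_max = (2.898×10⁻³ m·K)/(2.755×10⁻⁷ m) = 1.05×10⁴ K.

T ≈ 1.05×10⁴ K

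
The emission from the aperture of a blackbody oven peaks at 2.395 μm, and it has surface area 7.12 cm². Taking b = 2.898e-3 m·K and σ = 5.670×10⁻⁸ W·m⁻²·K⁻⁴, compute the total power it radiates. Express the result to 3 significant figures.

Wien's law: T = b/λ_max = 2.898×10⁻³/2.395×10⁻⁶ = 1210.02 K.
Area A = 7.12 cm² = 7.12×10⁻⁴ m².
Then P = σAT⁴ = 5.670×10⁻⁸×7.12×10⁻⁴×(1210.02)⁴ = 86.5 W.

P ≈ 86.5 W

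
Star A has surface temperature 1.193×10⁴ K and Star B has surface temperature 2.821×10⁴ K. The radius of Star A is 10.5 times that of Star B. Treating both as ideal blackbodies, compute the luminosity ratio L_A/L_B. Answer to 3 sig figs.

L ∝ R²T⁴, so L_A/L_B = (R_A/R_B)²(T_A/T_B)⁴ = (10.5)² × (1.193×10⁴/2.821×10⁴)⁴ = 110.25 × 0.0319852 = 3.53.

L_A/L_B ≈ 3.53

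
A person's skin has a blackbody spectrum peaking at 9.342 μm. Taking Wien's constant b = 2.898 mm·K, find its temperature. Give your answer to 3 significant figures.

Wien's law gives T = b/λ_max = (2.898×10⁻³ m·K)/(9.342×10⁻⁶ m) = 310 K.

T ≈ 310 K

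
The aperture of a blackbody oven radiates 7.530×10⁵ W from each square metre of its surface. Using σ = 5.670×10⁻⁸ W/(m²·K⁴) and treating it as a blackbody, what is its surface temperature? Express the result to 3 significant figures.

T ≈ 1.91×10³ K

I = σT⁴, so T = (I/σ)^(1/4) = (7.530×10⁵/(5.670×10⁻⁸))^(1/4) = 1.91×10³ K.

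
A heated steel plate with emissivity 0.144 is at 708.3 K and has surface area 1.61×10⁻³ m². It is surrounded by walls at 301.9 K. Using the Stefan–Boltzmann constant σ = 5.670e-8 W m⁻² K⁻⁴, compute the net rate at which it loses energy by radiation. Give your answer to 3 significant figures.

Net loss ≈ 3.20 W

Area A = 1.61×10⁻³ m².
Net radiated power P_net = εσA(T⁴ − T₀⁴) = 0.144×5.670×10⁻⁸×1.61×10⁻³×(708.3⁴ − 301.9⁴).
T⁴ − T₀⁴ = 2.51692×10¹¹ − 8.30716×10⁹ = 2.43385×10¹¹ K⁴, so P_net = 3.20 W.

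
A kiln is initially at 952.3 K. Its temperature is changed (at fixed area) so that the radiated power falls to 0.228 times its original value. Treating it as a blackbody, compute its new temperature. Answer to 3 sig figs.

T₂ ≈ 658 K

P ∝ T⁴, so T₂/T₁ = (P₂/P₁)^(1/4) = (0.228)^(1/4) = 0.691009.
T₂ = 952.3 × 0.691009 = 658 K.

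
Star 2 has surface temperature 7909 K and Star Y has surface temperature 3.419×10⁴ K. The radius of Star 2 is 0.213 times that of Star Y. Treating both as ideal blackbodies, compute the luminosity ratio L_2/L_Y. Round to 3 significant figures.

L_2/L_Y ≈ 1.30×10⁻⁴

L ∝ R²T⁴, so L_2/L_Y = (R_2/R_Y)²(T_2/T_Y)⁴ = (0.213)² × (7909/3.419×10⁴)⁴ = 0.045369 × 2.86345×10⁻³ = 1.30×10⁻⁴.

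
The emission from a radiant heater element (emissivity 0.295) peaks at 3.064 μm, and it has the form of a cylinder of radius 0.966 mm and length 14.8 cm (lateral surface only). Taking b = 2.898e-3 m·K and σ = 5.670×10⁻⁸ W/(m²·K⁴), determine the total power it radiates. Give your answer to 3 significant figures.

Wien's law: T = b/λ_max = 2.898×10⁻³/3.064×10⁻⁶ = 945.822 K.
Lateral area A = 2πrL = 2π×9.66×10⁻⁴×0.148 = 8.98294×10⁻⁴ m².
Then P = εσAT⁴ = 0.295×5.670×10⁻⁸×8.98294×10⁻⁴×(945.822)⁴ = 12.0 W.

P ≈ 12.0 W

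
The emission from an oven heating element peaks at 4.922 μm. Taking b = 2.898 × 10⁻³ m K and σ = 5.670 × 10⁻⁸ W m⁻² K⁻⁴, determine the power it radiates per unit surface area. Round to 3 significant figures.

Wien's law: T = b/λ_max = 2.898×10⁻³/4.922×10⁻⁶ = 588.785 K.
Then I = σT⁴ = 5.670×10⁻⁸×(588.785)⁴ = 6.81×10³ W/m².

I ≈ 6.81×10³ W/m²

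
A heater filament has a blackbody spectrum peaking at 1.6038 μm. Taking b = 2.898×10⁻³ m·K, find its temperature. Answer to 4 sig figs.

Wien's law gives T = b/λ_max = (2.898×10⁻³ m·K)/(1.6038×10⁻⁶ m) = 1807 K.

T ≈ 1807 K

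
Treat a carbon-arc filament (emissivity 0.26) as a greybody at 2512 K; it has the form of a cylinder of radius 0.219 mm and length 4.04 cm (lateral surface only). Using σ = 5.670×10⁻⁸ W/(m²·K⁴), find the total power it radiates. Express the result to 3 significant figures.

Lateral area A = 2πrL = 2π×2.19×10⁻⁴×0.0404 = 5.55911×10⁻⁵ m².
P = εσAT⁴ = 0.26 × 5.670×10⁻⁸ × 5.55911×10⁻⁵ × (2512)⁴ = 32.6 W.

P ≈ 32.6 W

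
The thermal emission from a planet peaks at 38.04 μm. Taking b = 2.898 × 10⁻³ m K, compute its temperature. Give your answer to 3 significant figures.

T ≈ 76.2 K

Wien's law gives T = b/λ_max = (2.898×10⁻³ m·K)/(3.804×10⁻⁵ m) = 76.2 K.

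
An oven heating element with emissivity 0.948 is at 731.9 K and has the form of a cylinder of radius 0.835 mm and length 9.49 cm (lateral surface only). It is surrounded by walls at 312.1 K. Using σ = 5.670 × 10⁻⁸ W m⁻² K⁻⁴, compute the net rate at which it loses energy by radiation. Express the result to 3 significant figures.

Lateral area A = 2πrL = 2π×8.35×10⁻⁴×0.0949 = 4.97889×10⁻⁴ m².
Net radiated power P_net = εσA(T⁴ − T₀⁴) = 0.948×5.670×10⁻⁸×4.97889×10⁻⁴×(731.9⁴ − 312.1⁴).
T⁴ − T₀⁴ = 2.86951×10¹¹ − 9.48801×10⁹ = 2.77463×10¹¹ K⁴, so P_net = 7.43 W.

Net loss ≈ 7.43 W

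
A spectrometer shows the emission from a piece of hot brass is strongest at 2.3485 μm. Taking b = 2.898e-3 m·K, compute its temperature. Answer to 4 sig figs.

T ≈ 1234 K

Wien's law gives T = b/λ_max = (2.898×10⁻³ m·K)/(2.3485×10⁻⁶ m) = 1234 K.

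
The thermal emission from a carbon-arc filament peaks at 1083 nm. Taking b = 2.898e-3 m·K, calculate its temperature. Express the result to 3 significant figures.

T ≈ 2.68×10³ K

Wien's law gives T = b/λ_max = (2.898×10⁻³ m·K)/(1.083×10⁻⁶ m) = 2.68×10³ K.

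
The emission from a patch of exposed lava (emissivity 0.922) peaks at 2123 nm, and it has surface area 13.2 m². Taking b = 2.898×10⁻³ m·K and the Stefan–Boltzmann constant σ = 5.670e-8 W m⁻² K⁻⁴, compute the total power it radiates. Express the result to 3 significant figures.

Wien's law: T = b/λ_max = 2.898×10⁻³/2.123×10⁻⁶ = 1365.05 K.
Area A = 13.2 m².
Then P = εσAT⁴ = 0.922×5.670×10⁻⁸×13.2×(1365.05)⁴ = 2.40×10⁶ W.

P ≈ 2.40×10⁶ W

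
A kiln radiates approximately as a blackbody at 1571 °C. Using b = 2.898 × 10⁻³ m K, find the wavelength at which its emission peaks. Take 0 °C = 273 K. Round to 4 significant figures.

λ_max ≈ 1.572 μm

T = 1571 °C + 273 = 1844 K.
Wien's displacement law: λ_max = b/T = (2.898×10⁻³ m·K)/(1844 K) = 1.5716×10⁻⁶ m.
That is 1.572 μm, in the infrared range.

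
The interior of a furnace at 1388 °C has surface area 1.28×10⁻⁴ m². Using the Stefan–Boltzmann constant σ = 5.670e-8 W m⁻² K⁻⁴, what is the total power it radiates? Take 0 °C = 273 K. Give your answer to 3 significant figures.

P ≈ 55.2 W

T = 1388 °C + 273 = 1661 K.
Area A = 1.28×10⁻⁴ m².
P = σAT⁴ = 5.670×10⁻⁸ × 1.28×10⁻⁴ × (1661)⁴ = 55.2 W.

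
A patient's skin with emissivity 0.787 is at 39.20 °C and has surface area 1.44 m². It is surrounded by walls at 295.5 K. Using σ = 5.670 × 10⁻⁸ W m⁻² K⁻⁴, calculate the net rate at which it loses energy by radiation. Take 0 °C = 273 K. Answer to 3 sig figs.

T = 39.20 °C + 273 = 312.20 K.
Area A = 1.44 m².
Net radiated power P_net = εσA(T⁴ − T₀⁴) = 0.787×5.670×10⁻⁸×1.44×(312.20⁴ − 295.5⁴).
T⁴ − T₀⁴ = 9.50017×10⁹ − 7.62483×10⁹ = 1.87534×10⁹ K⁴, so P_net = 121 W.

Net loss ≈ 121 W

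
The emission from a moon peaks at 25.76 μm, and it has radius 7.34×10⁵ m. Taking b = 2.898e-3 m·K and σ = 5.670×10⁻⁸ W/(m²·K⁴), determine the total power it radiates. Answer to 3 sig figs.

P ≈ 6.15×10¹³ W

Wien's law: T = b/λ_max = 2.898×10⁻³/2.576×10⁻⁵ = 112.500 K.
Surface area A = 4πR² = 4π(7.34×10⁵ m)² = 6.77021×10¹² m².
Then P = σAT⁴ = 5.670×10⁻⁸×6.77021×10¹²×(112.500)⁴ = 6.15×10¹³ W.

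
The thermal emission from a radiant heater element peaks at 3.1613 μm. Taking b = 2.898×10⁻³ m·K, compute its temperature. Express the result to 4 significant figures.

Wien's law gives T = b/λ_max = (2.898×10⁻³ m·K)/(3.1613×10⁻⁶ m) = 916.7 K.

T ≈ 916.7 K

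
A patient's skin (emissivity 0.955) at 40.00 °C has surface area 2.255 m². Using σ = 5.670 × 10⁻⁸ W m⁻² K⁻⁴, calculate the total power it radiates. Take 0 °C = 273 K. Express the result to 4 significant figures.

P ≈ 1172 W

T = 40.00 °C + 273 = 313.00 K.
Area A = 2.255 m².
P = εσAT⁴ = 0.955 × 5.670×10⁻⁸ × 2.255 × (313.00)⁴ = 1172 W.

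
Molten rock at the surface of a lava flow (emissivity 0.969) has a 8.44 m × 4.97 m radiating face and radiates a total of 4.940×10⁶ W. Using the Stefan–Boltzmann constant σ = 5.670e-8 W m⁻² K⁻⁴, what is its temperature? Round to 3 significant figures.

Area A = 8.44 × 4.97 = 41.9468 m².
P = εσAT⁴ ⇒ T = (P/(εσA))^(1/4) = (4.940×10⁶/(0.969×5.670×10⁻⁸×41.9468))^(1/4) = 1.21×10³ K.

T ≈ 1.21×10³ K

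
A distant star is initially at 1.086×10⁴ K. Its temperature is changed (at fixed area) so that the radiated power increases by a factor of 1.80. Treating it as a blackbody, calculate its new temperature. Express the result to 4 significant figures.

T₂ ≈ 1.258×10⁴ K

P ∝ T⁴, so T₂/T₁ = (P₂/P₁)^(1/4) = (1.80)^(1/4) = 1.15829.
T₂ = 1.086×10⁴ × 1.15829 = 1.258×10⁴ K.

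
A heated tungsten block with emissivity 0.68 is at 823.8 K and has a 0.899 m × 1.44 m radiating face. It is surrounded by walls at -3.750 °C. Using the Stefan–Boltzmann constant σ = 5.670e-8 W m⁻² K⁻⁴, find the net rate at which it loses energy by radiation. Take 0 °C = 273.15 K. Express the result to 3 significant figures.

Net loss ≈ 2.27×10⁴ W

Surroundings: T = -3.750 °C + 273.15 = 269.400 K.
Area A = 0.899 × 1.44 = 1.29456 m².
Net radiated power P_net = εσA(T⁴ − T₀⁴) = 0.68×5.670×10⁻⁸×1.29456×(823.8⁴ − 269.400⁴).
T⁴ − T₀⁴ = 4.60561×10¹¹ − 5.26733×10⁹ = 4.55294×10¹¹ K⁴, so P_net = 2.27×10⁴ W.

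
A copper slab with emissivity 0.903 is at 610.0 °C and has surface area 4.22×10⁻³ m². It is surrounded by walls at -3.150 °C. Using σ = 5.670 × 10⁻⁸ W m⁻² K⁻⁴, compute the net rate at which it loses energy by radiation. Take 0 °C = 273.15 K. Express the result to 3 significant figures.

Net loss ≈ 130 W

T = 610.0 °C + 273.15 = 883.15 K.
Surroundings: T = -3.150 °C + 273.15 = 270.000 K.
Area A = 4.22×10⁻³ m².
Net radiated power P_net = εσA(T⁴ − T₀⁴) = 0.903×5.670×10⁻⁸×4.22×10⁻³×(883.15⁴ − 270.000⁴).
T⁴ − T₀⁴ = 6.08328×10¹¹ − 5.31441×10⁹ = 6.03014×10¹¹ K⁴, so P_net = 130 W.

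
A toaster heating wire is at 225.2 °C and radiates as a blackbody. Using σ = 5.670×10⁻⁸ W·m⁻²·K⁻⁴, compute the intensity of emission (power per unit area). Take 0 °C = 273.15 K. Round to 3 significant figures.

T = 225.2 °C + 273.15 = 498.35 K.
Stefan–Boltzmann: I = σT⁴ = 5.670×10⁻⁸ × (498.35)⁴ = 3.50×10³ W/m².

I ≈ 3.50×10³ W/m²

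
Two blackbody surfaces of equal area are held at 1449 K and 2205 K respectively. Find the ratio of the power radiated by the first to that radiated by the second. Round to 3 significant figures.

With equal areas, P₁/P₂ = (T₁/T₂)⁴ = (1449/2205)⁴ = 0.186.

P₁/P₂ ≈ 0.186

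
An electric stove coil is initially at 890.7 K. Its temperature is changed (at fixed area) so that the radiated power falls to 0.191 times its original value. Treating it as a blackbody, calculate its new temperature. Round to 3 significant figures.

P ∝ T⁴, so T₂/T₁ = (P₂/P₁)^(1/4) = (0.191)^(1/4) = 0.661087.
T₂ = 890.7 × 0.661087 = 589 K.

T₂ ≈ 589 K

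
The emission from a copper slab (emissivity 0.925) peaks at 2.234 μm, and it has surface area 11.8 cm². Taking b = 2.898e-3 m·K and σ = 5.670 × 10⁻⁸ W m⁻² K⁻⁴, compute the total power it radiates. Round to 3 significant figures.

Wien's law: T = b/λ_max = 2.898×10⁻³/2.234×10⁻⁶ = 1297.22 K.
Area A = 11.8 cm² = 1.18×10⁻³ m².
Then P = εσAT⁴ = 0.925×5.670×10⁻⁸×1.18×10⁻³×(1297.22)⁴ = 175 W.

P ≈ 175 W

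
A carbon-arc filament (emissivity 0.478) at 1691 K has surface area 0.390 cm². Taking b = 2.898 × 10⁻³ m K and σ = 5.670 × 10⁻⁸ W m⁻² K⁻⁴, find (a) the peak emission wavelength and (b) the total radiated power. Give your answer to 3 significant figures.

λ_max ≈ 1.71×10³ nm; P ≈ 8.64 W

(a) λ_max = b/T = 2.898×10⁻³/1691 = 1.714×10⁻⁶ m = 1.71×10³ nm.
Area A = 0.390 cm² = 3.90×10⁻⁵ m².
(b) P = εσAT⁴ = 0.478×5.670×10⁻⁸×3.90×10⁻⁵×(1691)⁴ = 8.64 W.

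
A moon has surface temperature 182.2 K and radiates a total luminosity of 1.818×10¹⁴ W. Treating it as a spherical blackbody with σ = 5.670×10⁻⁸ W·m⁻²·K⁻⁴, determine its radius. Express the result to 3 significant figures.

R ≈ 4.81×10⁵ m

L = 4πR²σT⁴ ⇒ R = √(L/(4πσT⁴)).
σT⁴ = 62.4851 W/m², so R = √(1.818×10¹⁴/(4π×62.4851)) = 4.81×10⁵ m.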